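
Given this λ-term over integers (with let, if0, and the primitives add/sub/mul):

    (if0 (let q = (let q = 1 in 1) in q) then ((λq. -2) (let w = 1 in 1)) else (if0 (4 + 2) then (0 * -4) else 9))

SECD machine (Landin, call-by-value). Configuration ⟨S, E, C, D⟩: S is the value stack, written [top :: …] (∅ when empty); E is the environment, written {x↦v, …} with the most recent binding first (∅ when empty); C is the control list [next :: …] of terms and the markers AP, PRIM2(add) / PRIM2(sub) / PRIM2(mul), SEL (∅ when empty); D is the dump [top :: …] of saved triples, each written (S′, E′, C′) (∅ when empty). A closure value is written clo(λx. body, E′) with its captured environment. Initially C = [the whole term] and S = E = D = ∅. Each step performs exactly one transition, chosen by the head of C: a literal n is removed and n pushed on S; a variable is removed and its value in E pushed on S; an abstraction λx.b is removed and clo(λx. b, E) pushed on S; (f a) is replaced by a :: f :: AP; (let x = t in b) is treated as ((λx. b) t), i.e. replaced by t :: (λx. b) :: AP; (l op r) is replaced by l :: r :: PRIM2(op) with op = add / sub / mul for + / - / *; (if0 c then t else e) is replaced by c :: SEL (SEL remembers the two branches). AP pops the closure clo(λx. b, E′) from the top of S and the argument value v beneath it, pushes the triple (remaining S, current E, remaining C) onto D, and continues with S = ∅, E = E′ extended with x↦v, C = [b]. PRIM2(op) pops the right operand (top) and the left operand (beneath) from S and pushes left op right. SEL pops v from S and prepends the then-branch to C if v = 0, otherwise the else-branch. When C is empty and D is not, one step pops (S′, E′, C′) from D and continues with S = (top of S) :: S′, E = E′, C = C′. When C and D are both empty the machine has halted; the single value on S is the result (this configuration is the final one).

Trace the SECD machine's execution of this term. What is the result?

Answer: 9

Execution trace:
t=0: ⟨S=∅; E=∅; C=[(if0 (let q = (let q = 1 in 1) in q) then ((λq. -2) (let w = 1 in 1)) else (if0 (4 + 2) then (0 * -4) else 9))]; D=∅⟩
t=1: ⟨S=∅; E=∅; C=[(let q = (let q = 1 in 1) in q) :: SEL]; D=∅⟩
t=2: ⟨S=∅; E=∅; C=[(let q = 1 in 1) :: (λq. q) :: AP :: SEL]; D=∅⟩
t=3: ⟨S=∅; E=∅; C=[1 :: (λq. 1) :: AP :: (λq. q) :: AP :: SEL]; D=∅⟩
t=4: ⟨S=[1]; E=∅; C=[(λq. 1) :: AP :: (λq. q) :: AP :: SEL]; D=∅⟩
t=5: ⟨S=[clo(λq. 1, ∅) :: 1]; E=∅; C=[AP :: (λq. q) :: AP :: SEL]; D=∅⟩
t=6: ⟨S=∅; E={q↦1}; C=[1]; D=[(∅, ∅, [(λq. q) :: AP :: SEL])]⟩
t=7: ⟨S=[1]; E={q↦1}; C=∅; D=[(∅, ∅, [(λq. q) :: AP :: SEL])]⟩
t=8: ⟨S=[1]; E=∅; C=[(λq. q) :: AP :: SEL]; D=∅⟩
t=9: ⟨S=[clo(λq. q, ∅) :: 1]; E=∅; C=[AP :: SEL]; D=∅⟩
t=10: ⟨S=∅; E={q↦1}; C=[q]; D=[(∅, ∅, [SEL])]⟩
t=11: ⟨S=[1]; E={q↦1}; C=∅; D=[(∅, ∅, [SEL])]⟩
t=12: ⟨S=[1]; E=∅; C=[SEL]; D=∅⟩
t=13: ⟨S=∅; E=∅; C=[(if0 (4 + 2) then (0 * -4) else 9)]; D=∅⟩
t=14: ⟨S=∅; E=∅; C=[(4 + 2) :: SEL]; D=∅⟩
t=15: ⟨S=∅; E=∅; C=[4 :: 2 :: PRIM2(add) :: SEL]; D=∅⟩
t=16: ⟨S=[4]; E=∅; C=[2 :: PRIM2(add) :: SEL]; D=∅⟩
t=17: ⟨S=[2 :: 4]; E=∅; C=[PRIM2(add) :: SEL]; D=∅⟩
t=18: ⟨S=[6]; E=∅; C=[SEL]; D=∅⟩
t=19: ⟨S=∅; E=∅; C=[9]; D=∅⟩
t=20: ⟨S=[9]; E=∅; C=∅; D=∅⟩
→ final value 9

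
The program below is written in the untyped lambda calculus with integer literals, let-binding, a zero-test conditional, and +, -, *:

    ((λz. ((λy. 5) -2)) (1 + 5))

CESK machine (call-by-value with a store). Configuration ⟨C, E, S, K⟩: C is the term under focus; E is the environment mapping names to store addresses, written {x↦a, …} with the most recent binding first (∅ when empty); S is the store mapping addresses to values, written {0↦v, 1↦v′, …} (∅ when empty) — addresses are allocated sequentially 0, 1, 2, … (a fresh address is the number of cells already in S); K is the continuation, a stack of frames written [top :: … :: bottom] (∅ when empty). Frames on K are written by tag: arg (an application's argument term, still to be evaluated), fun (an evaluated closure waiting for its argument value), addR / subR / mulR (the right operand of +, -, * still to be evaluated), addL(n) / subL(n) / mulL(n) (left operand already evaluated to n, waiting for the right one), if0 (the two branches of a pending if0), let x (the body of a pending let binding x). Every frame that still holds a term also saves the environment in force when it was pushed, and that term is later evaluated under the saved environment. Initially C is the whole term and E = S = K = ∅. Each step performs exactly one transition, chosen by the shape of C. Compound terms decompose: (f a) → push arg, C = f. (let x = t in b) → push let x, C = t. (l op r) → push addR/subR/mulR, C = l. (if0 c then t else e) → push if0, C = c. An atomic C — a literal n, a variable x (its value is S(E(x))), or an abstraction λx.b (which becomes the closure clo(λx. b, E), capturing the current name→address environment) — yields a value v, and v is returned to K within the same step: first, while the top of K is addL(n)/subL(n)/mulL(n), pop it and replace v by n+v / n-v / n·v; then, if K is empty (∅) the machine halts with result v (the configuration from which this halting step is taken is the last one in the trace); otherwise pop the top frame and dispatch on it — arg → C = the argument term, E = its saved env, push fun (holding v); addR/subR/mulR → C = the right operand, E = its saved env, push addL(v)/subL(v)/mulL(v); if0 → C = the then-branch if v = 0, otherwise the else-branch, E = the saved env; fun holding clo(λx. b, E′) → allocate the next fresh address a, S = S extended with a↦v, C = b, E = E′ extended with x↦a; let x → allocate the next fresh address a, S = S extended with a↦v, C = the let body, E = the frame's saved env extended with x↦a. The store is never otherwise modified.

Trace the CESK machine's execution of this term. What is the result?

Answer: 5

Derivation:
t=0: [C=((λz. ((λy. 5) -2)) (1 + 5)) | E=∅ | S=∅ | K=∅]
t=1: [C=(λz. ((λy. 5) -2)) | E=∅ | S=∅ | K=[arg]]
t=2: [C=(1 + 5) | E=∅ | S=∅ | K=[fun]]
t=3: [C=1 | E=∅ | S=∅ | K=[addR :: fun]]
t=4: [C=5 | E=∅ | S=∅ | K=[addL(1) :: fun]]
t=5: [C=((λy. 5) -2) | E={z↦0} | S={0↦6} | K=∅]
t=6: [C=(λy. 5) | E={z↦0} | S={0↦6} | K=[arg]]
t=7: [C=-2 | E={z↦0} | S={0↦6} | K=[fun]]
t=8: [C=5 | E={y↦1, z↦0} | S={0↦6, 1↦-2} | K=∅]
→ final value 5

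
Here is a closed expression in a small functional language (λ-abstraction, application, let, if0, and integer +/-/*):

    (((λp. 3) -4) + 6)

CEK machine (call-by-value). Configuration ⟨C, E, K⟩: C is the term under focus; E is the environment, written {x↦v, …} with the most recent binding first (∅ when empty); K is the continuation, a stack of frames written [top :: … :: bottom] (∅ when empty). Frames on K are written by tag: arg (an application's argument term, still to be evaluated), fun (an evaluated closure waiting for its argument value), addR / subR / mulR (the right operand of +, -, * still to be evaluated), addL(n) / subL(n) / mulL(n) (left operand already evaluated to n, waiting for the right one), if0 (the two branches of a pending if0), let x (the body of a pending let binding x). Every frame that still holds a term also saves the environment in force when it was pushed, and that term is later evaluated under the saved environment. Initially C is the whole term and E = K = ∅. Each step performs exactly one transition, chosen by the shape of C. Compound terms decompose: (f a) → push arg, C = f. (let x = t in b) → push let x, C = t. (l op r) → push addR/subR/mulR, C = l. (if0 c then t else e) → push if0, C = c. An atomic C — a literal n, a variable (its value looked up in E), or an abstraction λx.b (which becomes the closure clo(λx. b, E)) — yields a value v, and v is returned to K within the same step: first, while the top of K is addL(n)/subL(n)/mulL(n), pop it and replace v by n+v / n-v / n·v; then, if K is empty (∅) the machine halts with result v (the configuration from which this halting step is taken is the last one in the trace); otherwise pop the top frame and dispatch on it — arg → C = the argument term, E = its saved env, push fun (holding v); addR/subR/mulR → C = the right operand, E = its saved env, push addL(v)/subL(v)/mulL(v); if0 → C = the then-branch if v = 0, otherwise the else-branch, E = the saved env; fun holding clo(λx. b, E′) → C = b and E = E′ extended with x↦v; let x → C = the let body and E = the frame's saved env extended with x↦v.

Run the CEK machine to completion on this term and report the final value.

step 0: <C=(((λp. 3) -4) + 6), E=∅, K=∅>
step 1: <C=((λp. 3) -4), E=∅, K=[addR]>
step 2: <C=(λp. 3), E=∅, K=[arg :: addR]>
step 3: <C=-4, E=∅, K=[fun :: addR]>
step 4: <C=3, E={p↦-4}, K=[addR]>
step 5: <C=6, E=∅, K=[addL(3)]>
→ final value 9

Answer: 9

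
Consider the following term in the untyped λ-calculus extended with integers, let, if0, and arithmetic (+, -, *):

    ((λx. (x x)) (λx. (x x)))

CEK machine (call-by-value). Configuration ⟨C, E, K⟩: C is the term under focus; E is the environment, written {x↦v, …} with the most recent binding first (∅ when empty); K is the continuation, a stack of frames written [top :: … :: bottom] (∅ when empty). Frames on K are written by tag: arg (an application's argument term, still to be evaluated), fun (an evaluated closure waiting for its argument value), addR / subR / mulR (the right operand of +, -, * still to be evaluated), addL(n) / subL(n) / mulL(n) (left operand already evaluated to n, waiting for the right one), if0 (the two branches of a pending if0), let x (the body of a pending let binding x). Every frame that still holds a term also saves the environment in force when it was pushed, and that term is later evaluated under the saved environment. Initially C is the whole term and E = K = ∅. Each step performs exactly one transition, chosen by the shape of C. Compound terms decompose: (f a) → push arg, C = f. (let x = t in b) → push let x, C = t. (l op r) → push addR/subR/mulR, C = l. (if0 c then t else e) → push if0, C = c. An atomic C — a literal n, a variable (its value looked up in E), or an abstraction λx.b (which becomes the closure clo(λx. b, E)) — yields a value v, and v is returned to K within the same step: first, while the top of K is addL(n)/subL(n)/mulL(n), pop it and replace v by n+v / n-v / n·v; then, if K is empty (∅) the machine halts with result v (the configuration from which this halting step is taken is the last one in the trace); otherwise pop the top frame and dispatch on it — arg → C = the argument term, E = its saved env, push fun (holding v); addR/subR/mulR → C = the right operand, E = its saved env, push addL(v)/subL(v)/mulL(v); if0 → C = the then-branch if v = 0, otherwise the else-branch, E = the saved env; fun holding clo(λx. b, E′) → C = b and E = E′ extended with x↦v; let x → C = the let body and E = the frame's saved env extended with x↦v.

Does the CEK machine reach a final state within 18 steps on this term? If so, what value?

0. ⟨C=((λx. (x x)) (λx. (x x))); E=∅; K=∅⟩
1. ⟨C=(λx. (x x)); E=∅; K=[arg]⟩
2. ⟨C=(λx. (x x)); E=∅; K=[fun]⟩
3. ⟨C=(x x); E={x↦clo(λx. (x x), ∅)}; K=∅⟩
4. ⟨C=x; E={x↦clo(λx. (x x), ∅)}; K=[arg]⟩
5. ⟨C=x; E={x↦clo(λx. (x x), ∅)}; K=[fun]⟩
… configuration repeats with period 3 (steps 3–5 recur indefinitely) …

Answer: DIVERGES (no final state within 18 steps)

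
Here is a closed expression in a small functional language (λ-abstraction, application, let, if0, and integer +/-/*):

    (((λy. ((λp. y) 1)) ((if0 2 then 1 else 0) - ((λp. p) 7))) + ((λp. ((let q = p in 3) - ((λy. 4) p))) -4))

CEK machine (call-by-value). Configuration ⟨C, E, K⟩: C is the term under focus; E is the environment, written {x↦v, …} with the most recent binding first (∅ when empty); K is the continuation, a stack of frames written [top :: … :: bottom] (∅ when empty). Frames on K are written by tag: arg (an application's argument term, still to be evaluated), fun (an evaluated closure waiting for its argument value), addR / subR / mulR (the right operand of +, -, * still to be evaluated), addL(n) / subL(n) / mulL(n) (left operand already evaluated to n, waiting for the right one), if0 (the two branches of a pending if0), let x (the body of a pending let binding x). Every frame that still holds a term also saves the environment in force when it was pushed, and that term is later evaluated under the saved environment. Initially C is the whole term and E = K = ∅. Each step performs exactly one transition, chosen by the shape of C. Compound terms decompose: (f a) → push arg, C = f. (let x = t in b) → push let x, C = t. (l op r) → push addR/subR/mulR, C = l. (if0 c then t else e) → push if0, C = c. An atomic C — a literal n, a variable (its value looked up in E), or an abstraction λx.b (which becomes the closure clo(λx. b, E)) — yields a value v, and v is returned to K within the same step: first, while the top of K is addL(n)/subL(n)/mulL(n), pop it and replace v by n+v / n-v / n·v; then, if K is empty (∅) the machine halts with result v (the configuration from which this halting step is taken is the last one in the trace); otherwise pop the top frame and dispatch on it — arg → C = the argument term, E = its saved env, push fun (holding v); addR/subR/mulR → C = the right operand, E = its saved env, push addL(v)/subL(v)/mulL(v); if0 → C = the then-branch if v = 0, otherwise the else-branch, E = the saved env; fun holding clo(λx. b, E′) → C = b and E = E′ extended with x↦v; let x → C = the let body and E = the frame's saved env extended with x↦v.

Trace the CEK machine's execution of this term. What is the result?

Answer: -8

Machine steps:
[0] <C=(((λy. ((λp. y) 1)) ((if0 2 then 1 else 0) - ((λp. p) 7))) + ((λp. ((let q = p in 3) - ((λy. 4) p))) -4)), E=∅, K=∅>
[1] <C=((λy. ((λp. y) 1)) ((if0 2 then 1 else 0) - ((λp. p) 7))), E=∅, K=[addR]>
[2] <C=(λy. ((λp. y) 1)), E=∅, K=[arg :: addR]>
[3] <C=((if0 2 then 1 else 0) - ((λp. p) 7)), E=∅, K=[fun :: addR]>
[4] <C=(if0 2 then 1 else 0), E=∅, K=[subR :: fun :: addR]>
[5] <C=2, E=∅, K=[if0 :: subR :: fun :: addR]>
[6] <C=0, E=∅, K=[subR :: fun :: addR]>
[7] <C=((λp. p) 7), E=∅, K=[subL(0) :: fun :: addR]>
[8] <C=(λp. p), E=∅, K=[arg :: subL(0) :: fun :: addR]>
[9] <C=7, E=∅, K=[fun :: subL(0) :: fun :: addR]>
[10] <C=p, E={p↦7}, K=[subL(0) :: fun :: addR]>
[11] <C=((λp. y) 1), E={y↦-7}, K=[addR]>
[12] <C=(λp. y), E={y↦-7}, K=[arg :: addR]>
[13] <C=1, E={y↦-7}, K=[fun :: addR]>
[14] <C=y, E={p↦1, y↦-7}, K=[addR]>
[15] <C=((λp. ((let q = p in 3) - ((λy. 4) p))) -4), E=∅, K=[addL(-7)]>
[16] <C=(λp. ((let q = p in 3) - ((λy. 4) p))), E=∅, K=[arg :: addL(-7)]>
[17] <C=-4, E=∅, K=[fun :: addL(-7)]>
[18] <C=((let q = p in 3) - ((λy. 4) p)), E={p↦-4}, K=[addL(-7)]>
[19] <C=(let q = p in 3), E={p↦-4}, K=[subR :: addL(-7)]>
[20] <C=p, E={p↦-4}, K=[let q :: subR :: addL(-7)]>
[21] <C=3, E={q↦-4, p↦-4}, K=[subR :: addL(-7)]>
[22] <C=((λy. 4) p), E={p↦-4}, K=[subL(3) :: addL(-7)]>
[23] <C=(λy. 4), E={p↦-4}, K=[arg :: subL(3) :: addL(-7)]>
[24] <C=p, E={p↦-4}, K=[fun :: subL(3) :: addL(-7)]>
[25] <C=4, E={y↦-4, p↦-4}, K=[subL(3) :: addL(-7)]>
→ final value -8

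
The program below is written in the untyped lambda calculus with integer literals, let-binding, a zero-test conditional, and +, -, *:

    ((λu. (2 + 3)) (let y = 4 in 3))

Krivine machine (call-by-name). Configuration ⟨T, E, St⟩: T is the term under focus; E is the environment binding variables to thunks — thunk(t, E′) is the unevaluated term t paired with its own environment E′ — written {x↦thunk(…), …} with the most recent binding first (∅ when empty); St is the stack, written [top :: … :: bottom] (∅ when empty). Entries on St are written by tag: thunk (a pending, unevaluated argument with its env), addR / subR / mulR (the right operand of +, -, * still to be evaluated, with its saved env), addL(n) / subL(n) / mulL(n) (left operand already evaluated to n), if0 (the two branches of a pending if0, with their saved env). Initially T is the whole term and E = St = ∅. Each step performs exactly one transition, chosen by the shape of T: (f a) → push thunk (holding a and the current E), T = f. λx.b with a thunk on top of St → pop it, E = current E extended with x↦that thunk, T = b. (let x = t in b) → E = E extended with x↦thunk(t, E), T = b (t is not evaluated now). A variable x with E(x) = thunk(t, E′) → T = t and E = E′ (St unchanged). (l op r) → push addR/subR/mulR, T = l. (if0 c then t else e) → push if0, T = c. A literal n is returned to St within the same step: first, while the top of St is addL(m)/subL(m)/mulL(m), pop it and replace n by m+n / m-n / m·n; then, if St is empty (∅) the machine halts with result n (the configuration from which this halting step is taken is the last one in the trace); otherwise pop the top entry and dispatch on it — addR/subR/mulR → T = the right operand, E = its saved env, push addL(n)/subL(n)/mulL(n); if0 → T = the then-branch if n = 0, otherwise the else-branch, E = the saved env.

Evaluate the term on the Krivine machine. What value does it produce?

Answer: 5

Derivation:
[0] ⟨T=((λu. (2 + 3)) (let y = 4 in 3)); E=∅; St=∅⟩
[1] ⟨T=(λu. (2 + 3)); E=∅; St=[thunk]⟩
[2] ⟨T=(2 + 3); E={u↦thunk((let y = 4 in 3), ∅)}; St=∅⟩
[3] ⟨T=2; E={u↦thunk((let y = 4 in 3), ∅)}; St=[addR]⟩
[4] ⟨T=3; E={u↦thunk((let y = 4 in 3), ∅)}; St=[addL(2)]⟩
→ final value 5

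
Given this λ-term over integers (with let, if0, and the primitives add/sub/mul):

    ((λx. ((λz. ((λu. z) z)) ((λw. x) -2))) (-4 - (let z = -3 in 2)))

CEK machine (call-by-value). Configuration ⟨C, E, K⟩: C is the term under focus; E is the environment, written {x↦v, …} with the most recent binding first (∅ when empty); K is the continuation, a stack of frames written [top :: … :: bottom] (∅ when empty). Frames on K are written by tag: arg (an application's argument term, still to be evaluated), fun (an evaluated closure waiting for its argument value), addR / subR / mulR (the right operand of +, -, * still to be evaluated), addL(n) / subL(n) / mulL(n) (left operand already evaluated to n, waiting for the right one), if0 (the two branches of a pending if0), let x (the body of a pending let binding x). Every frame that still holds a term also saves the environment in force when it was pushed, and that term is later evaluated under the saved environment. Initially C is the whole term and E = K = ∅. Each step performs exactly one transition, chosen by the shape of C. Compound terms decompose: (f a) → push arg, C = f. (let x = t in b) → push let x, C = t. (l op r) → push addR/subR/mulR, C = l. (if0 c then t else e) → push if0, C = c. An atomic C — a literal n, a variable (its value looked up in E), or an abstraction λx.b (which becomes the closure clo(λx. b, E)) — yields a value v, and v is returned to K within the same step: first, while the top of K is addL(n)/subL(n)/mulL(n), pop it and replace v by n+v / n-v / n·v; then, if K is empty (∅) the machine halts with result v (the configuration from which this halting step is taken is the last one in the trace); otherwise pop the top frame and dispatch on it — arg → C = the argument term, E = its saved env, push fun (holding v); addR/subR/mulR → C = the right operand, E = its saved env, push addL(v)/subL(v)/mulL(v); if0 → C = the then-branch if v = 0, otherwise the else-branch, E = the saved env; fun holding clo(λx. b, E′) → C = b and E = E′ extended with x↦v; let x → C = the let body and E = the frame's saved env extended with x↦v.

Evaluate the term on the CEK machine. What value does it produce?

Answer: -6

Derivation:
t=0: <C=((λx. ((λz. ((λu. z) z)) ((λw. x) -2))) (-4 - (let z = -3 in 2))), E=∅, K=∅>
t=1: <C=(λx. ((λz. ((λu. z) z)) ((λw. x) -2))), E=∅, K=[arg]>
t=2: <C=(-4 - (let z = -3 in 2)), E=∅, K=[fun]>
t=3: <C=-4, E=∅, K=[subR :: fun]>
t=4: <C=(let z = -3 in 2), E=∅, K=[subL(-4) :: fun]>
t=5: <C=-3, E=∅, K=[let z :: subL(-4) :: fun]>
t=6: <C=2, E={z↦-3}, K=[subL(-4) :: fun]>
t=7: <C=((λz. ((λu. z) z)) ((λw. x) -2)), E={x↦-6}, K=∅>
t=8: <C=(λz. ((λu. z) z)), E={x↦-6}, K=[arg]>
t=9: <C=((λw. x) -2), E={x↦-6}, K=[fun]>
t=10: <C=(λw. x), E={x↦-6}, K=[arg :: fun]>
t=11: <C=-2, E={x↦-6}, K=[fun :: fun]>
t=12: <C=x, E={w↦-2, x↦-6}, K=[fun]>
t=13: <C=((λu. z) z), E={z↦-6, x↦-6}, K=∅>
t=14: <C=(λu. z), E={z↦-6, x↦-6}, K=[arg]>
t=15: <C=z, E={z↦-6, x↦-6}, K=[fun]>
t=16: <C=z, E={u↦-6, z↦-6, x↦-6}, K=∅>
→ final value -6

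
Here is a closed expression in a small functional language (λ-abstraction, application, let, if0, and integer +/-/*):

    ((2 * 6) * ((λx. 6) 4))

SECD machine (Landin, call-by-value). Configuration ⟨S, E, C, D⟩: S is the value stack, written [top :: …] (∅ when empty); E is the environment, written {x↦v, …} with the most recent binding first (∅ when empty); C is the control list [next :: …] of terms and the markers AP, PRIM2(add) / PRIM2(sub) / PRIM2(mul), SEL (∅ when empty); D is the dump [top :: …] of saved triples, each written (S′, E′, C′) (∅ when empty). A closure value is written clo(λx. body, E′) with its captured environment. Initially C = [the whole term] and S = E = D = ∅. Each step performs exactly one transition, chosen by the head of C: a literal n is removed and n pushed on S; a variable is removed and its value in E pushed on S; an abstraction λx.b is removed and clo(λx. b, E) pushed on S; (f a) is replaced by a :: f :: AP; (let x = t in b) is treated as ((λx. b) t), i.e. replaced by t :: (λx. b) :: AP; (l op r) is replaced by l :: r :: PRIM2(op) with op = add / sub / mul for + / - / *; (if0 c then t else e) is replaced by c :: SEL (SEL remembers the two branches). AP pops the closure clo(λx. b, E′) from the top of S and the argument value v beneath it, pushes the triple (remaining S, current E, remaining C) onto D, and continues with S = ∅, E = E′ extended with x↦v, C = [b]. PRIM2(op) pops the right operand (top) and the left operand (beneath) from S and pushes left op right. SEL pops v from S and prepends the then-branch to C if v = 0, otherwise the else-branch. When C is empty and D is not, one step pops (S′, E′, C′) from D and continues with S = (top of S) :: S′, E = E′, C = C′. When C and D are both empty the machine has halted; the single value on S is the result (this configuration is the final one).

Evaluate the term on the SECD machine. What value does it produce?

0. [S=∅ | E=∅ | C=[((2 * 6) * ((λx. 6) 4))] | D=∅]
1. [S=∅ | E=∅ | C=[(2 * 6) :: ((λx. 6) 4) :: PRIM2(mul)] | D=∅]
2. [S=∅ | E=∅ | C=[2 :: 6 :: PRIM2(mul) :: ((λx. 6) 4) :: PRIM2(mul)] | D=∅]
3. [S=[2] | E=∅ | C=[6 :: PRIM2(mul) :: ((λx. 6) 4) :: PRIM2(mul)] | D=∅]
4. [S=[6 :: 2] | E=∅ | C=[PRIM2(mul) :: ((λx. 6) 4) :: PRIM2(mul)] | D=∅]
5. [S=[12] | E=∅ | C=[((λx. 6) 4) :: PRIM2(mul)] | D=∅]
6. [S=[12] | E=∅ | C=[4 :: (λx. 6) :: AP :: PRIM2(mul)] | D=∅]
7. [S=[4 :: 12] | E=∅ | C=[(λx. 6) :: AP :: PRIM2(mul)] | D=∅]
8. [S=[clo(λx. 6, ∅) :: 4 :: 12] | E=∅ | C=[AP :: PRIM2(mul)] | D=∅]
9. [S=∅ | E={x↦4} | C=[6] | D=[([12], ∅, [PRIM2(mul)])]]
10. [S=[6] | E={x↦4} | C=∅ | D=[([12], ∅, [PRIM2(mul)])]]
11. [S=[6 :: 12] | E=∅ | C=[PRIM2(mul)] | D=∅]
12. [S=[72] | E=∅ | C=∅ | D=∅]
→ final value 72

Answer: 72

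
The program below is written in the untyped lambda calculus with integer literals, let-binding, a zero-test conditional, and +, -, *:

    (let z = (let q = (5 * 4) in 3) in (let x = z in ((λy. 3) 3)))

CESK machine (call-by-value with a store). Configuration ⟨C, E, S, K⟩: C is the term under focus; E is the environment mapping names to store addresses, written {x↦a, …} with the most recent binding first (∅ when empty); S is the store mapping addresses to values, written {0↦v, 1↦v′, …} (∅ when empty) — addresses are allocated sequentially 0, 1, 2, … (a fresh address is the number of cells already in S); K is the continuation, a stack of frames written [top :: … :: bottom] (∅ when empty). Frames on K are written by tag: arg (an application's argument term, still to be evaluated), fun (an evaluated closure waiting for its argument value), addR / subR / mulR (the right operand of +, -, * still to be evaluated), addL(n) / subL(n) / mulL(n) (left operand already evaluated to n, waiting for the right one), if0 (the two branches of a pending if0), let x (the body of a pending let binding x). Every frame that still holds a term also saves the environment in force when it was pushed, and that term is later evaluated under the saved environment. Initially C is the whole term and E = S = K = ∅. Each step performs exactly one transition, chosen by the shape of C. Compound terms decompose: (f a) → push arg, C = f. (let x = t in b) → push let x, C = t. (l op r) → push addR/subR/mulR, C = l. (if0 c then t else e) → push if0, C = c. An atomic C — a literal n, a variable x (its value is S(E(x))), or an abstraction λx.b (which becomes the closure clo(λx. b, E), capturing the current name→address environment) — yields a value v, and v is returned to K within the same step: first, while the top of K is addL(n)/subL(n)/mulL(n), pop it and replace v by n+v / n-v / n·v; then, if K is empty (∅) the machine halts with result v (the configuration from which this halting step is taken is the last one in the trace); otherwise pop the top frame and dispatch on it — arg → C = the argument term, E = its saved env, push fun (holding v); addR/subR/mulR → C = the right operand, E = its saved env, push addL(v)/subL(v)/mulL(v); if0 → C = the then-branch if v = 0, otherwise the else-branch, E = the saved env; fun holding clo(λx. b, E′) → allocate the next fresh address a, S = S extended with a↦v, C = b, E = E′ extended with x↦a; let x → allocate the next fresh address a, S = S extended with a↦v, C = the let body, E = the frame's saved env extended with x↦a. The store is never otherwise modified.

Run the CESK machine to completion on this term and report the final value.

Answer: 3

Execution trace:
t=0: ⟨C=(let z = (let q = (5 * 4) in 3) in (let x = z in ((λy. 3) 3))); E=∅; S=∅; K=∅⟩
t=1: ⟨C=(let q = (5 * 4) in 3); E=∅; S=∅; K=[let z]⟩
t=2: ⟨C=(5 * 4); E=∅; S=∅; K=[let q :: let z]⟩
t=3: ⟨C=5; E=∅; S=∅; K=[mulR :: let q :: let z]⟩
t=4: ⟨C=4; E=∅; S=∅; K=[mulL(5) :: let q :: let z]⟩
t=5: ⟨C=3; E={q↦0}; S={0↦20}; K=[let z]⟩
t=6: ⟨C=(let x = z in ((λy. 3) 3)); E={z↦1}; S={0↦20, 1↦3}; K=∅⟩
t=7: ⟨C=z; E={z↦1}; S={0↦20, 1↦3}; K=[let x]⟩
t=8: ⟨C=((λy. 3) 3); E={x↦2, z↦1}; S={0↦20, 1↦3, 2↦3}; K=∅⟩
t=9: ⟨C=(λy. 3); E={x↦2, z↦1}; S={0↦20, 1↦3, 2↦3}; K=[arg]⟩
t=10: ⟨C=3; E={x↦2, z↦1}; S={0↦20, 1↦3, 2↦3}; K=[fun]⟩
t=11: ⟨C=3; E={y↦3, x↦2, z↦1}; S={0↦20, 1↦3, 2↦3, 3↦3}; K=∅⟩
→ final value 3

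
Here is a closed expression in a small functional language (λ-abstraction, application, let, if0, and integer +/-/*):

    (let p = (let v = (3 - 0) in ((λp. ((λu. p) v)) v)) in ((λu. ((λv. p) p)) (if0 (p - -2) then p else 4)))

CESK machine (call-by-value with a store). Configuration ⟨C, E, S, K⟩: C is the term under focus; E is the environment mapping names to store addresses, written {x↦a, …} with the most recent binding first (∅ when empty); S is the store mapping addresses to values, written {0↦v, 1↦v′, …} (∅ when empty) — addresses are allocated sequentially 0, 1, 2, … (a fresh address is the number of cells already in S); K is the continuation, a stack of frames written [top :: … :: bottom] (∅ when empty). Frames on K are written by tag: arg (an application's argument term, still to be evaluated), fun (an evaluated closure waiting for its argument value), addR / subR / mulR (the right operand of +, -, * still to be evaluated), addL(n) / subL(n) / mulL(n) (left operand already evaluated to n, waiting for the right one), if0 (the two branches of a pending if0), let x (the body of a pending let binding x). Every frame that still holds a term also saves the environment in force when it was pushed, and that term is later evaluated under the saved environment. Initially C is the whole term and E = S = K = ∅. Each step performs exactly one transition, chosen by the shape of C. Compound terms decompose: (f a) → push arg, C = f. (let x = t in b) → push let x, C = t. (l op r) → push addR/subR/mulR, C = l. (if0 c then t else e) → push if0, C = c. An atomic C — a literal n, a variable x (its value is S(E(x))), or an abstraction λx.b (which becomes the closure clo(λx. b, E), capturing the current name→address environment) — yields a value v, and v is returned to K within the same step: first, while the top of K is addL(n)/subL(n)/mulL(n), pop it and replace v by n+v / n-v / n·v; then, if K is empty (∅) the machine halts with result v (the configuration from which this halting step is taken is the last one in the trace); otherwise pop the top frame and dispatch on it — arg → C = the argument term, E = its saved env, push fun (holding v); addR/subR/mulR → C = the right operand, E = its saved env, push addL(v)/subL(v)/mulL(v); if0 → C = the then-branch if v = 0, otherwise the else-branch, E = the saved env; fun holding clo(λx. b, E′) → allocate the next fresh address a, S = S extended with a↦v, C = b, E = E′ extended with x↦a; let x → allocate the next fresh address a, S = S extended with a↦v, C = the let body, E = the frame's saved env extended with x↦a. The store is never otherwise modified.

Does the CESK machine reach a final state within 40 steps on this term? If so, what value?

step 0: [C=(let p = (let v = (3 - 0) in ((λp. ((λu. p) v)) v)) in ((λu. ((λv. p) p)) (if0 (p - -2) then p else 4))) | E=∅ | S=∅ | K=∅]
step 1: [C=(let v = (3 - 0) in ((λp. ((λu. p) v)) v)) | E=∅ | S=∅ | K=[let p]]
step 2: [C=(3 - 0) | E=∅ | S=∅ | K=[let v :: let p]]
step 3: [C=3 | E=∅ | S=∅ | K=[subR :: let v :: let p]]
step 4: [C=0 | E=∅ | S=∅ | K=[subL(3) :: let v :: let p]]
step 5: [C=((λp. ((λu. p) v)) v) | E={v↦0} | S={0↦3} | K=[let p]]
step 6: [C=(λp. ((λu. p) v)) | E={v↦0} | S={0↦3} | K=[arg :: let p]]
step 7: [C=v | E={v↦0} | S={0↦3} | K=[fun :: let p]]
step 8: [C=((λu. p) v) | E={p↦1, v↦0} | S={0↦3, 1↦3} | K=[let p]]
step 9: [C=(λu. p) | E={p↦1, v↦0} | S={0↦3, 1↦3} | K=[arg :: let p]]
step 10: [C=v | E={p↦1, v↦0} | S={0↦3, 1↦3} | K=[fun :: let p]]
step 11: [C=p | E={u↦2, p↦1, v↦0} | S={0↦3, 1↦3, 2↦3} | K=[let p]]
step 12: [C=((λu. ((λv. p) p)) (if0 (p - -2) then p else 4)) | E={p↦3} | S={0↦3, 1↦3, 2↦3, 3↦3} | K=∅]
step 13: [C=(λu. ((λv. p) p)) | E={p↦3} | S={0↦3, 1↦3, 2↦3, 3↦3} | K=[arg]]
step 14: [C=(if0 (p - -2) then p else 4) | E={p↦3} | S={0↦3, 1↦3, 2↦3, 3↦3} | K=[fun]]
step 15: [C=(p - -2) | E={p↦3} | S={0↦3, 1↦3, 2↦3, 3↦3} | K=[if0 :: fun]]
step 16: [C=p | E={p↦3} | S={0↦3, 1↦3, 2↦3, 3↦3} | K=[subR :: if0 :: fun]]
step 17: [C=-2 | E={p↦3} | S={0↦3, 1↦3, 2↦3, 3↦3} | K=[subL(3) :: if0 :: fun]]
step 18: [C=4 | E={p↦3} | S={0↦3, 1↦3, 2↦3, 3↦3} | K=[fun]]
step 19: [C=((λv. p) p) | E={u↦4, p↦3} | S={0↦3, 1↦3, 2↦3, 3↦3, 4↦4} | K=∅]
step 20: [C=(λv. p) | E={u↦4, p↦3} | S={0↦3, 1↦3, 2↦3, 3↦3, 4↦4} | K=[arg]]
step 21: [C=p | E={u↦4, p↦3} | S={0↦3, 1↦3, 2↦3, 3↦3, 4↦4} | K=[fun]]
step 22: [C=p | E={v↦5, u↦4, p↦3} | S={0↦3, 1↦3, 2↦3, 3↦3, 4↦4, 5↦3} | K=∅]
→ final value 3

Answer: 3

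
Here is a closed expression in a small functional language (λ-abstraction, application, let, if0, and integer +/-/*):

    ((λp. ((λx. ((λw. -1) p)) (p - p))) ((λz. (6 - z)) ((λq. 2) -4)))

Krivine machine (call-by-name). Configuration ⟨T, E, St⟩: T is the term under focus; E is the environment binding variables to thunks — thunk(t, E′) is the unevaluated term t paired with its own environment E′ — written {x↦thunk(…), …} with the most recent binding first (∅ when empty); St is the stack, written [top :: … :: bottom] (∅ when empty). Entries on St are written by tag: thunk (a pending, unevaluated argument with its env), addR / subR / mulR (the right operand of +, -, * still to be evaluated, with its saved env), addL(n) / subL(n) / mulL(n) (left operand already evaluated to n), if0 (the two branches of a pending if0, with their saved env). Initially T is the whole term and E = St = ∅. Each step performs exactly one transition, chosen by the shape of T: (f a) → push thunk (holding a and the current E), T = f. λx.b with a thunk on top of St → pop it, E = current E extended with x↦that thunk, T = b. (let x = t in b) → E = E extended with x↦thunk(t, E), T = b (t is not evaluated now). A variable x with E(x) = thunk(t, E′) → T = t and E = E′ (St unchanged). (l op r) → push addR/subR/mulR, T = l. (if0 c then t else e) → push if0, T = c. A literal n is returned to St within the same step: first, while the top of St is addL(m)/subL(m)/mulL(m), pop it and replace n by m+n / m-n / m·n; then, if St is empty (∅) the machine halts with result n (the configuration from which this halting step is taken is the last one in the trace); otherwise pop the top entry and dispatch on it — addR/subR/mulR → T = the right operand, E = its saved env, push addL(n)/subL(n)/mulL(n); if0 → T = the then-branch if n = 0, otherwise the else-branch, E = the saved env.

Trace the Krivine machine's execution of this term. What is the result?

step 0: <T=((λp. ((λx. ((λw. -1) p)) (p - p))) ((λz. (6 - z)) ((λq. 2) -4))), E=∅, St=∅>
step 1: <T=(λp. ((λx. ((λw. -1) p)) (p - p))), E=∅, St=[thunk]>
step 2: <T=((λx. ((λw. -1) p)) (p - p)), E={p↦thunk(((λz. (6 - z)) ((λq. 2) -4)), ∅)}, St=∅>
step 3: <T=(λx. ((λw. -1) p)), E={p↦thunk(((λz. (6 - z)) ((λq. 2) -4)), ∅)}, St=[thunk]>
step 4: <T=((λw. -1) p), E={x↦thunk((p - p), {p↦thunk(((λz. (6 - z)) ((λq. 2) -4)), ∅)}), p↦thunk(((λz. (6 - z)) ((λq. 2) -4)), ∅)}, St=∅>
step 5: <T=(λw. -1), E={x↦thunk((p - p), {p↦thunk(((λz. (6 - z)) ((λq. 2) -4)), ∅)}), p↦thunk(((λz. (6 - z)) ((λq. 2) -4)), ∅)}, St=[thunk]>
step 6: <T=-1, E={w↦thunk(p, {x↦thunk((p - p), {p↦thunk(((λz. (6 - z)) ((λq. 2) -4)), ∅)}), p↦thunk(((λz. (6 - z)) ((λq. 2) -4)), ∅)}), x↦thunk((p - p), {p↦thunk(((λz. (6 - z)) ((λq. 2) -4)), ∅)}), p↦thunk(((λz. (6 - z)) ((λq. 2) -4)), ∅)}, St=∅>
→ final value -1

Answer: -1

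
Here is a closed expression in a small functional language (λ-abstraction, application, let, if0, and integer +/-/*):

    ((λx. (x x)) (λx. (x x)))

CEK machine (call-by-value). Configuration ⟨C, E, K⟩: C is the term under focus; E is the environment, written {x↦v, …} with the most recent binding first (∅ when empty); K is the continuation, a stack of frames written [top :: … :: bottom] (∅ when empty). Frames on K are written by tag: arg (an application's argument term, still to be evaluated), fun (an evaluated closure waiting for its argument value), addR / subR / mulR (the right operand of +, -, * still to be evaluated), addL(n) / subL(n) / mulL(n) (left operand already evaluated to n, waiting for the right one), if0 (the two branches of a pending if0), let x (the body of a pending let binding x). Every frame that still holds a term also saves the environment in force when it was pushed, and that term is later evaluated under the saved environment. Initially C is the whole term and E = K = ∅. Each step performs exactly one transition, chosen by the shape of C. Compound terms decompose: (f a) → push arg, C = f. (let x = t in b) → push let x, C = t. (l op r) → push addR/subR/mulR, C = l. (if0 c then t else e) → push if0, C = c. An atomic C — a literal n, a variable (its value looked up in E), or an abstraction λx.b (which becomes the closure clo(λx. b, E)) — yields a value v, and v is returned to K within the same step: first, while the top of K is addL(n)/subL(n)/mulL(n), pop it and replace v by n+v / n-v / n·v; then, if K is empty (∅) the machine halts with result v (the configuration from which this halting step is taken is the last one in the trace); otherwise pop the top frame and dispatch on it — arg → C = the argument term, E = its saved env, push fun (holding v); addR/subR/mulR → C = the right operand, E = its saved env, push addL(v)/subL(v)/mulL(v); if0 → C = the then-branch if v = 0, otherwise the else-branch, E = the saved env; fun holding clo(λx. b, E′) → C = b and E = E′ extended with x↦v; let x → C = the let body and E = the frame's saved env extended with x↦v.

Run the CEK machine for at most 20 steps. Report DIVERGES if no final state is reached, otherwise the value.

step 0: ⟨C=((λx. (x x)) (λx. (x x))); E=∅; K=∅⟩
step 1: ⟨C=(λx. (x x)); E=∅; K=[arg]⟩
step 2: ⟨C=(λx. (x x)); E=∅; K=[fun]⟩
step 3: ⟨C=(x x); E={x↦clo(λx. (x x), ∅)}; K=∅⟩
step 4: ⟨C=x; E={x↦clo(λx. (x x), ∅)}; K=[arg]⟩
step 5: ⟨C=x; E={x↦clo(λx. (x x), ∅)}; K=[fun]⟩
… configuration repeats with period 3 (steps 3–5 recur indefinitely) …

Answer: DIVERGES (no final state within 20 steps)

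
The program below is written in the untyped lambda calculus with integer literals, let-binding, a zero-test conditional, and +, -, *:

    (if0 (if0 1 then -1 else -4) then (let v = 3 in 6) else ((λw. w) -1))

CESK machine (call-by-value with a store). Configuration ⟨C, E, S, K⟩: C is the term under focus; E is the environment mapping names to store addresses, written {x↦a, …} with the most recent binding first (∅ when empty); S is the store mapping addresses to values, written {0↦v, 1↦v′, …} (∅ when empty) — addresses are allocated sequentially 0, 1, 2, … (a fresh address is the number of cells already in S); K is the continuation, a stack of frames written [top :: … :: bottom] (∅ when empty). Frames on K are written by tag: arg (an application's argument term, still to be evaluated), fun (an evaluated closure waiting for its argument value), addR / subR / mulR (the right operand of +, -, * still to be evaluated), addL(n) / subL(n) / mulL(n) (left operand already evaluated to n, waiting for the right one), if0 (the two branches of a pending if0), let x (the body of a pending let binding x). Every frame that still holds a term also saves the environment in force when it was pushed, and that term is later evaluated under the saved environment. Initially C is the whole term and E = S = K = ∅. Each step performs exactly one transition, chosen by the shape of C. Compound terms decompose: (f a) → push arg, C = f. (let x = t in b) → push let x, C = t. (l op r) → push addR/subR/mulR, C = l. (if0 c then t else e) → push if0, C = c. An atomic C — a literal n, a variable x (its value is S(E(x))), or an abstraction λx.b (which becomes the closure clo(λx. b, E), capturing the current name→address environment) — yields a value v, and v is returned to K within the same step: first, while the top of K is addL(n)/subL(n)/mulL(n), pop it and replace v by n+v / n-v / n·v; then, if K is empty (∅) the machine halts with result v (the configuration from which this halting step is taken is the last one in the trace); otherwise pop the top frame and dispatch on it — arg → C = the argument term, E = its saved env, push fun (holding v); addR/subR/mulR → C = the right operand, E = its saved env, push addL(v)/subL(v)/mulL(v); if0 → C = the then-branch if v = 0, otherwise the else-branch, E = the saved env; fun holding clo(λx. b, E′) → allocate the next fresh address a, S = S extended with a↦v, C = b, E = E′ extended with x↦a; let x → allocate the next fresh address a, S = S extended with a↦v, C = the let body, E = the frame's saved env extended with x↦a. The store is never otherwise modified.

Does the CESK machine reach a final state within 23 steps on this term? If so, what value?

t=0: <C=(if0 (if0 1 then -1 else -4) then (let v = 3 in 6) else ((λw. w) -1)), E=∅, S=∅, K=∅>
t=1: <C=(if0 1 then -1 else -4), E=∅, S=∅, K=[if0]>
t=2: <C=1, E=∅, S=∅, K=[if0 :: if0]>
t=3: <C=-4, E=∅, S=∅, K=[if0]>
t=4: <C=((λw. w) -1), E=∅, S=∅, K=∅>
t=5: <C=(λw. w), E=∅, S=∅, K=[arg]>
t=6: <C=-1, E=∅, S=∅, K=[fun]>
t=7: <C=w, E={w↦0}, S={0↦-1}, K=∅>
→ final value -1

Answer: -1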